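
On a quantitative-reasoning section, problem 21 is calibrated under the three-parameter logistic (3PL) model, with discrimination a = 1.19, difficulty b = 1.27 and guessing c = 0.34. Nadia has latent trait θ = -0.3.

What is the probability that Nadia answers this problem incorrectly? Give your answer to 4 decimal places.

0.5717

P(θ) = c + (1 − c) · 1 / (1 + exp(−a(θ − b)))
Exponent: 1.19 × (-0.3 − 1.27) = -1.8683
1/(1 + e^{1.8683}) = 0.1337
P = 0.34 + 0.66 × 0.1337 = 0.4283
P(incorrect) = 1 − 0.4283 = 0.5717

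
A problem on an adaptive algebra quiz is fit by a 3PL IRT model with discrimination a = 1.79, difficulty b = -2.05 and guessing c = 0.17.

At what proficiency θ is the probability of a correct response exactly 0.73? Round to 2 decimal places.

-1.64

P(θ) = c + (1 − c) · 1 / (1 + exp(−a(θ − b)))
Remove guessing floor: (0.73 − 0.17)/(1 − 0.17) = 0.6747
logit = ln(0.6747/0.3253) = 0.7295
θ = b + logit/(a) = -2.05 + 0.7295/1.7900 = -1.6424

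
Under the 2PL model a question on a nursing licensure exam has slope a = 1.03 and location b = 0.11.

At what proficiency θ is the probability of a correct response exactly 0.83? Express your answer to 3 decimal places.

1.649

P(θ) = 1 / (1 + exp(−a(θ − b)))
logit = ln(0.8300/0.1700) = 1.5856
θ = b + logit/(a) = 0.11 + 1.5856/1.0300 = 1.6494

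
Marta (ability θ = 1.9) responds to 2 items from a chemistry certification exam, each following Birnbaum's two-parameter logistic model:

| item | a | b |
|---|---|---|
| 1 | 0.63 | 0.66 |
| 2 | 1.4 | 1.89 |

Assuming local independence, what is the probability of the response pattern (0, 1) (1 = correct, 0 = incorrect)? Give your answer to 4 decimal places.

P(θ) = 1 / (1 + exp(−a(θ − b)))
P_1 = 1/(1+e^{-0.7812}) = 0.6859
P_2 = 1/(1+e^{-0.0140}) = 0.5035
L = (1−P_1) × P_2 = 0.3141 × 0.5035 = 0.15813

0.1581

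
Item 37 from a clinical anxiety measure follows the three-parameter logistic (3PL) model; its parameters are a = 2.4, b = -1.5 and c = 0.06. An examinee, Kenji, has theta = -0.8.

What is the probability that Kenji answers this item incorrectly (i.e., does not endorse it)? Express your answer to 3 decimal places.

0.148

P(theta) = c + (1 − c) · 1 / (1 + exp(−a(theta − b)))
Exponent: 2.4 × (-0.8 − (-1.5)) = 1.6800
1/(1 + e^{-1.6800}) = 0.8429
P = 0.06 + 0.94 × 0.8429 = 0.8523
P(incorrect) = 1 − 0.8523 = 0.1477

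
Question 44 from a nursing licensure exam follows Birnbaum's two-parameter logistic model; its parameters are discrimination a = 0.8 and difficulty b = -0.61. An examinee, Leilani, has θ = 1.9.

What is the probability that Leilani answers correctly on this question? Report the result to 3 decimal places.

P(θ) = 1 / (1 + exp(−a(θ − b)))
Exponent: 0.8 × (1.9 − (-0.61)) = 2.0080
1/(1 + e^{-2.0080}) = 0.8816

0.882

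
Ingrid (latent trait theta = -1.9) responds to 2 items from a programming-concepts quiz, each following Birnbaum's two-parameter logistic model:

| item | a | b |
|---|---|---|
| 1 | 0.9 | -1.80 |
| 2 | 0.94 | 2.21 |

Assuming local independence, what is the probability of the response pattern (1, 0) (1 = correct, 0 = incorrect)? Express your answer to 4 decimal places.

0.4677

P(theta) = 1 / (1 + exp(−a(theta − b)))
P_1 = 1/(1+e^{0.0900}) = 0.4775
P_2 = 1/(1+e^{3.8634}) = 0.0206
L = P_1 × (1−P_2) = 0.4775 × 0.9794 = 0.46770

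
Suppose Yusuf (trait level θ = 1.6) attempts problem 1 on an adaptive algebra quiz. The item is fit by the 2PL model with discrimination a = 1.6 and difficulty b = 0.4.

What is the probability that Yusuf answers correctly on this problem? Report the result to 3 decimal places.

P(θ) = 1 / (1 + exp(−a(θ − b)))
Exponent: 1.6 × (1.6 − 0.4) = 1.9200
1/(1 + e^{-1.9200}) = 0.8721

0.872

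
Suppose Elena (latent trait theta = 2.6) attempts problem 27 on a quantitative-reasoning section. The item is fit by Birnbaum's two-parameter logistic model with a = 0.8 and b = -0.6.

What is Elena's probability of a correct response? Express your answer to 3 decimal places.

0.928

P(theta) = 1 / (1 + exp(−a(theta − b)))
Exponent: 0.8 × (2.6 − (-0.6)) = 2.5600
1/(1 + e^{-2.5600}) = 0.9282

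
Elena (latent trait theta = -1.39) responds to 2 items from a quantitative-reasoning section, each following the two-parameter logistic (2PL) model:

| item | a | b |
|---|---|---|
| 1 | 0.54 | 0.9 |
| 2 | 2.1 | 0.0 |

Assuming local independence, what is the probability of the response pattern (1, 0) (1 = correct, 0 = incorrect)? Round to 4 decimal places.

P(theta) = 1 / (1 + exp(−a(theta − b)))
P_1 = 1/(1+e^{1.2366}) = 0.2250
P_2 = 1/(1+e^{2.9190}) = 0.0512
L = P_1 × (1−P_2) = 0.2250 × 0.9488 = 0.21350

0.2135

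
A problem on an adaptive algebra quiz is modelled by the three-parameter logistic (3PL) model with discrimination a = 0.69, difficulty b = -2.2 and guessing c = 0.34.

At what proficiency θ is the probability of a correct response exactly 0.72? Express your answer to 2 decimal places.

P(θ) = c + (1 − c) · 1 / (1 + exp(−a(θ − b)))
Remove guessing floor: (0.72 − 0.34)/(1 − 0.34) = 0.5758
logit = ln(0.5758/0.4242) = 0.3054
θ = b + logit/(a) = -2.2 + 0.3054/0.6900 = -1.7574

-1.76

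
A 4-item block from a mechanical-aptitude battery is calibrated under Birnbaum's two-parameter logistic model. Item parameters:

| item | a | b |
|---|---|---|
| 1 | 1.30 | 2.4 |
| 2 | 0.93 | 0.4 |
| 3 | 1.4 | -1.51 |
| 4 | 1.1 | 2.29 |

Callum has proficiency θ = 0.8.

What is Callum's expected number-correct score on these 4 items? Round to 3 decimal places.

P(θ) = 1 / (1 + exp(−a(θ − b)))
P_1 = 1/(1+e^{2.0800}) = 0.1111
P_2 = 1/(1+e^{-0.3720}) = 0.5919
P_3 = 1/(1+e^{-3.2340}) = 0.9621
P_4 = 1/(1+e^{1.6390}) = 0.1626
E[score] = 0.1111 + 0.5919 + 0.9621 + 0.1626 = 1.8277

1.828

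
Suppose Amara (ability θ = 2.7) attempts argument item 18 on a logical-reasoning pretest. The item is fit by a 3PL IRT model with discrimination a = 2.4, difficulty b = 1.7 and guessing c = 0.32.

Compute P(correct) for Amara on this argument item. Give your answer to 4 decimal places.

P(θ) = c + (1 − c) · 1 / (1 + exp(−a(θ − b)))
Exponent: 2.4 × (2.7 − 1.7) = 2.4000
1/(1 + e^{-2.4000}) = 0.9168
P = 0.32 + 0.68 × 0.9168 = 0.9434

0.9434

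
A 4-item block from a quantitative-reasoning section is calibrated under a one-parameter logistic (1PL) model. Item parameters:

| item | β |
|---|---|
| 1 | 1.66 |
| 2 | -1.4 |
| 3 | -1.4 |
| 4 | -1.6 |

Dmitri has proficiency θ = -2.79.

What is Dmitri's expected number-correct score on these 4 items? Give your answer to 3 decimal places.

0.644

P(θ) = 1 / (1 + exp(−(θ − β)))
P_1 = 1/(1+e^{4.4500}) = 0.0115
P_2 = 1/(1+e^{1.3900}) = 0.1994
P_3 = 1/(1+e^{1.3900}) = 0.1994
P_4 = 1/(1+e^{1.1900}) = 0.2333
E[score] = 0.0115 + 0.1994 + 0.1994 + 0.2333 = 0.6436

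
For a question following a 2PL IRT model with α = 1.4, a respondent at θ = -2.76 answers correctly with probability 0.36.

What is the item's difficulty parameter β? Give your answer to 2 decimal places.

P(θ) = 1 / (1 + exp(−α(θ − β)))
logit(0.36) = ln(0.36/0.64) = -0.5754
β = θ − logit/(α) = -2.76 − (-0.5754)/1.4000 = -2.3490

-2.35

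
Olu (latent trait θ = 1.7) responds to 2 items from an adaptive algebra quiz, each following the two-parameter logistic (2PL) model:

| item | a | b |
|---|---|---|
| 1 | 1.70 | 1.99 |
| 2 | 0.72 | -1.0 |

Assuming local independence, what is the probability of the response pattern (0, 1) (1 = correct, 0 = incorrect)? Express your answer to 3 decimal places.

0.543

P(θ) = 1 / (1 + exp(−a(θ − b)))
P_1 = 1/(1+e^{0.4930}) = 0.3792
P_2 = 1/(1+e^{-1.9440}) = 0.8748
L = (1−P_1) × P_2 = 0.6208 × 0.8748 = 0.54308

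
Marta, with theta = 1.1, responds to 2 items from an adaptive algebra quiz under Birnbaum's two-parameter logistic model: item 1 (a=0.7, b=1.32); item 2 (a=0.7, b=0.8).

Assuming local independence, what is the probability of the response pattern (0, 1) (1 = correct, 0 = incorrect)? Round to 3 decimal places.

P(theta) = 1 / (1 + exp(−a(theta − b)))
P_1 = 1/(1+e^{0.1540}) = 0.4616
P_2 = 1/(1+e^{-0.2100}) = 0.5523
L = (1−P_1) × P_2 = 0.5384 × 0.5523 = 0.29738

0.297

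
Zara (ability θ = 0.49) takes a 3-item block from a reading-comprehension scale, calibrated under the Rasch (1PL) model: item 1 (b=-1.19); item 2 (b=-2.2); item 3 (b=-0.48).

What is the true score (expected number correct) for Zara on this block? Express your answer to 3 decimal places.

2.504

P(θ) = 1 / (1 + exp(−(θ − b)))
P_1 = 1/(1+e^{-1.6800}) = 0.8429
P_2 = 1/(1+e^{-2.6900}) = 0.9364
P_3 = 1/(1+e^{-0.9700}) = 0.7251
E[score] = 0.8429 + 0.9364 + 0.7251 = 2.5045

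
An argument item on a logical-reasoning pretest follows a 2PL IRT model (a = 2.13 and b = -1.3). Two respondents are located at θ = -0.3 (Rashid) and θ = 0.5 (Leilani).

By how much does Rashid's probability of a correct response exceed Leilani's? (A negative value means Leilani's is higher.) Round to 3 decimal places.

P(θ) = 1 / (1 + exp(−a(θ − b)))
P(Rashid) = 0.8938  [exponent 2.1300]
P(Leilani) = 0.9788  [exponent 3.8340]
Difference = 0.8938 − 0.9788 = -0.0850

-0.085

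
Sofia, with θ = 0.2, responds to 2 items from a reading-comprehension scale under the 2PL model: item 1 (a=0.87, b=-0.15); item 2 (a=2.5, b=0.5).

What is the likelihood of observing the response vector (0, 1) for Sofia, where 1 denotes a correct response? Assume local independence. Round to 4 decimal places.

P(θ) = 1 / (1 + exp(−a(θ − b)))
P_1 = 1/(1+e^{-0.3045}) = 0.5755
P_2 = 1/(1+e^{0.7500}) = 0.3208
L = (1−P_1) × P_2 = 0.4245 × 0.3208 = 0.13618

0.1362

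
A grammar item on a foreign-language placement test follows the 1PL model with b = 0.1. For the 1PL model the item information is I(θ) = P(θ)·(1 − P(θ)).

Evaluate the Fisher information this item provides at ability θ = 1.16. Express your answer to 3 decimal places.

0.191

P = 1/(1+e^{-1.0600}) = 0.7427
P(1−P) = 0.7427 × 0.2573 = 0.1911
I = P(1−P) = 0.19110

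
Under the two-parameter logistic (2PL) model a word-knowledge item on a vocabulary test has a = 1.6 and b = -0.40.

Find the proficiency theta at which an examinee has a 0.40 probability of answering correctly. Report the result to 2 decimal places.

P(theta) = 1 / (1 + exp(−a(theta − b)))
logit = ln(0.4000/0.6000) = -0.4055
theta = b + logit/(a) = -0.40 + (-0.4055)/1.6000 = -0.6534

-0.65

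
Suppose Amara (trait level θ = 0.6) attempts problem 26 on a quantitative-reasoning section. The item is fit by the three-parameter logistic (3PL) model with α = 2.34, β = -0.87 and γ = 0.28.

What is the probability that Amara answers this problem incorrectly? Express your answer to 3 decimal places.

0.022

P(θ) = γ + (1 − γ) · 1 / (1 + exp(−α(θ − β)))
Exponent: 2.34 × (0.6 − (-0.87)) = 3.4398
1/(1 + e^{-3.4398}) = 0.9689
P = 0.28 + 0.72 × 0.9689 = 0.9776
P(incorrect) = 1 − 0.9776 = 0.0224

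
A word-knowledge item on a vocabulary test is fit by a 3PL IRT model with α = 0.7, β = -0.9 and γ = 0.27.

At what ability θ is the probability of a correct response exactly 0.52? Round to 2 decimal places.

-1.83

P(θ) = γ + (1 − γ) · 1 / (1 + exp(−α(θ − β)))
Remove guessing floor: (0.52 − 0.27)/(1 − 0.27) = 0.3425
logit = ln(0.3425/0.6575) = -0.6523
θ = β + logit/(α) = -0.9 + (-0.6523)/0.7000 = -1.8319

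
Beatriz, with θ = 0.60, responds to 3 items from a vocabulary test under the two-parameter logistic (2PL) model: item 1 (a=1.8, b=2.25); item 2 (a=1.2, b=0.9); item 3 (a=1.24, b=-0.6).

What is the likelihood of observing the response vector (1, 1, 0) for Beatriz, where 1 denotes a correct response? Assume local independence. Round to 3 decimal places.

P(θ) = 1 / (1 + exp(−a(θ − b)))
P_1 = 1/(1+e^{2.9700}) = 0.0488
P_2 = 1/(1+e^{0.3600}) = 0.4110
P_3 = 1/(1+e^{-1.4880}) = 0.8158
L = P_1 × P_2 × (1−P_3) = 0.0488 × 0.4110 × 0.1842 = 0.00369

0.004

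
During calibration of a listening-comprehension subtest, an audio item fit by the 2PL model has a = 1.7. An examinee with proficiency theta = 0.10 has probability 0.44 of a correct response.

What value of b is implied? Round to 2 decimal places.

P(theta) = 1 / (1 + exp(−a(theta − b)))
logit(0.44) = ln(0.44/0.56) = -0.2412
b = theta − logit/(a) = 0.10 − (-0.2412)/1.7000 = 0.2419

0.24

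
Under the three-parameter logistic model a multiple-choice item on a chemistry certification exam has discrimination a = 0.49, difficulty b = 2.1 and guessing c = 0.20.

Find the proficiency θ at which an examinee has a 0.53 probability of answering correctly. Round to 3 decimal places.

P(θ) = c + (1 − c) · 1 / (1 + exp(−a(θ − b)))
Remove guessing floor: (0.53 − 0.20)/(1 − 0.20) = 0.4125
logit = ln(0.4125/0.5875) = -0.3536
θ = b + logit/(a) = 2.1 + (-0.3536)/0.4900 = 1.3783

1.378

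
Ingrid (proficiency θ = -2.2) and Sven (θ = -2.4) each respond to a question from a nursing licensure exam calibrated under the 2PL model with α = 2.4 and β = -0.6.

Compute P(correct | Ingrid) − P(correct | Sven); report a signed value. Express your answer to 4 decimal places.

P(θ) = 1 / (1 + exp(−α(θ − β)))
P(Ingrid) = 0.0210  [exponent -3.8400]
P(Sven) = 0.0131  [exponent -4.3200]
Difference = 0.0210 − 0.0131 = 0.0079

0.0079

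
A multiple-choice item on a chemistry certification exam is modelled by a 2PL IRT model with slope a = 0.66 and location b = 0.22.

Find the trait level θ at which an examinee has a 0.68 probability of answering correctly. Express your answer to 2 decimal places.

1.36

P(θ) = 1 / (1 + exp(−a(θ − b)))
logit = ln(0.6800/0.3200) = 0.7538
θ = b + logit/(a) = 0.22 + 0.7538/0.6600 = 1.3621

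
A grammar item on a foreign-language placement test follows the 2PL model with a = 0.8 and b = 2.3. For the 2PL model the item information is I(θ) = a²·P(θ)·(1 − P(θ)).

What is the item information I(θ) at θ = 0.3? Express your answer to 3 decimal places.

P = 1/(1+e^{1.6000}) = 0.1680
P(1−P) = 0.1680 × 0.8320 = 0.1398
I = a² × P(1−P) = 0.8² × 0.1398 = 0.08945

0.089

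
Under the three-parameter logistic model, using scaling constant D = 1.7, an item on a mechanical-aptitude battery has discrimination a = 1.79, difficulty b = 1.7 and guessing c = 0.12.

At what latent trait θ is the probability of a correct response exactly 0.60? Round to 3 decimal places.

1.760

P(θ) = c + (1 − c) · 1 / (1 + exp(−D·a(θ − b)))
Remove guessing floor: (0.60 − 0.12)/(1 − 0.12) = 0.5455
logit = ln(0.5455/0.4545) = 0.1823
θ = b + logit/(1.7·a) = 1.7 + 0.1823/3.0430 = 1.7599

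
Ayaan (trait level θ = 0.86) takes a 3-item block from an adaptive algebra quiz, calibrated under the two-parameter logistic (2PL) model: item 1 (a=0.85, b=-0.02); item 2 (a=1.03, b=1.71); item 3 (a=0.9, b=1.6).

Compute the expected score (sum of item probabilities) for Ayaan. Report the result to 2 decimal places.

P(θ) = 1 / (1 + exp(−a(θ − b)))
P_1 = 1/(1+e^{-0.7480}) = 0.6787
P_2 = 1/(1+e^{0.8755}) = 0.2941
P_3 = 1/(1+e^{0.6660}) = 0.3394
E[score] = 0.6787 + 0.2941 + 0.3394 = 1.3122

1.31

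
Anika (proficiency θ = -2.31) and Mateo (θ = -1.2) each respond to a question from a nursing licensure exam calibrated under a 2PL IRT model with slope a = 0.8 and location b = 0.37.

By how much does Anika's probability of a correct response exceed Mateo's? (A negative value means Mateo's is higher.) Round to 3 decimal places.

-0.117

P(θ) = 1 / (1 + exp(−a(θ − b)))
P(Anika) = 0.1049  [exponent -2.1440]
P(Mateo) = 0.2217  [exponent -1.2560]
Difference = 0.1049 − 0.2217 = -0.1168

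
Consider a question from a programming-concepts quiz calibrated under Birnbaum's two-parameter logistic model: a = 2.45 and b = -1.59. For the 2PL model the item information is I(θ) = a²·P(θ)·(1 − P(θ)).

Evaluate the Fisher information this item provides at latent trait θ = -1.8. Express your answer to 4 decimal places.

1.4055

P = 1/(1+e^{0.5145}) = 0.3741
P(1−P) = 0.3741 × 0.6259 = 0.2342
I = a² × P(1−P) = 2.45² × 0.2342 = 1.40554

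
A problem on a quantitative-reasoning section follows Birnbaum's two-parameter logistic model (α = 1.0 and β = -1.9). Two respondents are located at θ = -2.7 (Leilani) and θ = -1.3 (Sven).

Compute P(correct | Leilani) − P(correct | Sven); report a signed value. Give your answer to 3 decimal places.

P(θ) = 1 / (1 + exp(−α(θ − β)))
P(Leilani) = 0.3100  [exponent -0.8000]
P(Sven) = 0.6457  [exponent 0.6000]
Difference = 0.3100 − 0.6457 = -0.3356

-0.336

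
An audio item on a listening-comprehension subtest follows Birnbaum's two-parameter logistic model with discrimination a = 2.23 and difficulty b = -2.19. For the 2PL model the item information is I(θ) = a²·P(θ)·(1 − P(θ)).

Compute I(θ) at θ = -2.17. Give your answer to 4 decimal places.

P = 1/(1+e^{-0.0446}) = 0.5111
P(1−P) = 0.5111 × 0.4889 = 0.2499
I = a² × P(1−P) = 2.23² × 0.2499 = 1.24261

1.2426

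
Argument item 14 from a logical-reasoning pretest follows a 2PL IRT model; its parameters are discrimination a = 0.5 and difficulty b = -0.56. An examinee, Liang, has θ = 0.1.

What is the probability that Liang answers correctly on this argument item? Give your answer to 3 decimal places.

0.582

P(θ) = 1 / (1 + exp(−a(θ − b)))
Exponent: 0.5 × (0.1 − (-0.56)) = 0.3300
1/(1 + e^{-0.3300}) = 0.5818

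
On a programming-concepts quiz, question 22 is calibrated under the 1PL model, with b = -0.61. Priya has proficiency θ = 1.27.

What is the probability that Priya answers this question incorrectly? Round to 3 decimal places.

0.132

P(θ) = 1 / (1 + exp(−(θ − b)))
Exponent: (1.27 − (-0.61)) = 1.8800
1/(1 + e^{-1.8800}) = 0.8676
P = 0.8676
P(incorrect) = 1 − 0.8676 = 0.1324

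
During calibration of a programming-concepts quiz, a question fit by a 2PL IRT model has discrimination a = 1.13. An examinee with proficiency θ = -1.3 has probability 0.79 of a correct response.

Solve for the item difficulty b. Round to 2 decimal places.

-2.47

P(θ) = 1 / (1 + exp(−a(θ − b)))
logit(0.79) = ln(0.79/0.21) = 1.3249
b = θ − logit/(a) = -1.3 − 1.3249/1.1300 = -2.4725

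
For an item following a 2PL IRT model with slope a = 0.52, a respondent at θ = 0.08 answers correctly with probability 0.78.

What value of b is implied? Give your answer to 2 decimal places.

P(θ) = 1 / (1 + exp(−a(θ − b)))
logit(0.78) = ln(0.78/0.22) = 1.2657
b = θ − logit/(a) = 0.08 − 1.2657/0.5200 = -2.3540

-2.35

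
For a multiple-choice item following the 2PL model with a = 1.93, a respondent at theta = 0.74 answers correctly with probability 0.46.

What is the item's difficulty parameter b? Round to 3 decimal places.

P(theta) = 1 / (1 + exp(−a(theta − b)))
logit(0.46) = ln(0.46/0.54) = -0.1603
b = theta − logit/(a) = 0.74 − (-0.1603)/1.9300 = 0.8231

0.823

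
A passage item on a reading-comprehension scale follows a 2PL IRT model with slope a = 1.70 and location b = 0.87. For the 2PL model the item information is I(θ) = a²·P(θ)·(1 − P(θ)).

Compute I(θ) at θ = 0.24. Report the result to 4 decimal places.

0.5493

P = 1/(1+e^{1.0710}) = 0.2552
P(1−P) = 0.2552 × 0.7448 = 0.1901
I = a² × P(1−P) = 1.70² × 0.1901 = 0.54933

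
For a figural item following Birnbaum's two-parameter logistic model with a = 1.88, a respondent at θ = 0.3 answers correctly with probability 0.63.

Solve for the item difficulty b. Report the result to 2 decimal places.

0.02

P(θ) = 1 / (1 + exp(−a(θ − b)))
logit(0.63) = ln(0.63/0.37) = 0.5322
b = θ − logit/(a) = 0.3 − 0.5322/1.8800 = 0.0169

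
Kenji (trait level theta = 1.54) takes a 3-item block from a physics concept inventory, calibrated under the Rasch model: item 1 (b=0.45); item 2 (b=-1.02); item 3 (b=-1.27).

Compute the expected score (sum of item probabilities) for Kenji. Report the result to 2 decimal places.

P(theta) = 1 / (1 + exp(−(theta − b)))
P_1 = 1/(1+e^{-1.0900}) = 0.7484
P_2 = 1/(1+e^{-2.5600}) = 0.9282
P_3 = 1/(1+e^{-2.8100}) = 0.9432
E[score] = 0.7484 + 0.9282 + 0.9432 = 2.6198

2.62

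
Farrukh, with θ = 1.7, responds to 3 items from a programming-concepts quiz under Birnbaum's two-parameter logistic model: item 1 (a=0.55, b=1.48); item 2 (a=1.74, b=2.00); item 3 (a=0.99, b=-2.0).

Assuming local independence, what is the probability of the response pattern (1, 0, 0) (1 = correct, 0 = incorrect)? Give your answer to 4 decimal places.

0.0083

P(θ) = 1 / (1 + exp(−a(θ − b)))
P_1 = 1/(1+e^{-0.1210}) = 0.5302
P_2 = 1/(1+e^{0.5220}) = 0.3724
P_3 = 1/(1+e^{-3.6630}) = 0.9750
L = P_1 × (1−P_2) × (1−P_3) = 0.5302 × 0.6276 × 0.0250 = 0.00832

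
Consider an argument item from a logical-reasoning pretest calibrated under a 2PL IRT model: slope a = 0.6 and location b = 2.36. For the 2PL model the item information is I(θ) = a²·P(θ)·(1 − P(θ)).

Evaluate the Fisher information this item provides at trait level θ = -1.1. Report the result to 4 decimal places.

0.0357

P = 1/(1+e^{2.0760}) = 0.1115
P(1−P) = 0.1115 × 0.8885 = 0.0990
I = a² × P(1−P) = 0.6² × 0.0990 = 0.03565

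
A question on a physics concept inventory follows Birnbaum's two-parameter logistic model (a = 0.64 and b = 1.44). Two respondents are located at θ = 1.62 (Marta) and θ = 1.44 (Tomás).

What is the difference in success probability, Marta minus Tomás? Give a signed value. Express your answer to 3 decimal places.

P(θ) = 1 / (1 + exp(−a(θ − b)))
P(Marta) = 0.5288  [exponent 0.1152]
P(Tomás) = 0.5000  [exponent 0.0000]
Difference = 0.5288 − 0.5000 = 0.0288

0.029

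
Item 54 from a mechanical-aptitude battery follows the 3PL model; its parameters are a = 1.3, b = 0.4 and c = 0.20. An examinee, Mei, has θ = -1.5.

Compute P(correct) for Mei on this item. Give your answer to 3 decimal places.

P(θ) = c + (1 − c) · 1 / (1 + exp(−a(θ − b)))
Exponent: 1.3 × (-1.5 − 0.4) = -2.4700
1/(1 + e^{2.4700}) = 0.0780
P = 0.20 + 0.80 × 0.0780 = 0.2624

0.262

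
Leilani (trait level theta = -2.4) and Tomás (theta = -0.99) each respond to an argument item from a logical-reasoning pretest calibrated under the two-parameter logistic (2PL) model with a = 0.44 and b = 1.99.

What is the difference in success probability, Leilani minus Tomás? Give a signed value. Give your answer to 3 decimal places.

-0.086

P(theta) = 1 / (1 + exp(−a(theta − b)))
P(Leilani) = 0.1266  [exponent -1.9316]
P(Tomás) = 0.2123  [exponent -1.3112]
Difference = 0.1266 − 0.2123 = -0.0857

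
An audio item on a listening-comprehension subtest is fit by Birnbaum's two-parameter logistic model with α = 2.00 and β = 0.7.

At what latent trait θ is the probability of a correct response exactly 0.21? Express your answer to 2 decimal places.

0.04

P(θ) = 1 / (1 + exp(−α(θ − β)))
logit = ln(0.2100/0.7900) = -1.3249
θ = β + logit/(α) = 0.7 + (-1.3249)/2.0000 = 0.0375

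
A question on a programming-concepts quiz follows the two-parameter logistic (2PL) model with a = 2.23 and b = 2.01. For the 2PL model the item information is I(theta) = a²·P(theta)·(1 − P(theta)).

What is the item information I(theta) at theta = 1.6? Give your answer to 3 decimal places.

P = 1/(1+e^{0.9143}) = 0.2861
P(1−P) = 0.2861 × 0.7139 = 0.2043
I = a² × P(1−P) = 2.23² × 0.2043 = 1.01574

1.016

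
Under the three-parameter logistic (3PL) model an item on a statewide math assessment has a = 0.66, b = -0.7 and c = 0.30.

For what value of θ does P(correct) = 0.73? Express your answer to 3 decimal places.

P(θ) = c + (1 − c) · 1 / (1 + exp(−a(θ − b)))
Remove guessing floor: (0.73 − 0.30)/(1 − 0.30) = 0.6143
logit = ln(0.6143/0.3857) = 0.4654
θ = b + logit/(a) = -0.7 + 0.4654/0.6600 = 0.0051

0.005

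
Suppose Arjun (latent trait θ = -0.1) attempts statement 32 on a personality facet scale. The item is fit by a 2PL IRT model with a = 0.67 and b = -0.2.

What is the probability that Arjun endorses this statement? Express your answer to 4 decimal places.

P(θ) = 1 / (1 + exp(−a(θ − b)))
Exponent: 0.67 × (-0.1 − (-0.2)) = 0.0670
1/(1 + e^{-0.0670}) = 0.5167

0.5167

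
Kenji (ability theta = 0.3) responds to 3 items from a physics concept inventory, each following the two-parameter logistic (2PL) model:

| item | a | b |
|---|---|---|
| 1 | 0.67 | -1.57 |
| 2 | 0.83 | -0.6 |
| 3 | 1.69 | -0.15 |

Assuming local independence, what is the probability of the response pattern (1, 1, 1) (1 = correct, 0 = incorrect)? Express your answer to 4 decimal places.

0.3596

P(theta) = 1 / (1 + exp(−a(theta − b)))
P_1 = 1/(1+e^{-1.2529}) = 0.7778
P_2 = 1/(1+e^{-0.7470}) = 0.6785
P_3 = 1/(1+e^{-0.7605}) = 0.6815
L = P_1 × P_2 × P_3 = 0.7778 × 0.6785 × 0.6815 = 0.35965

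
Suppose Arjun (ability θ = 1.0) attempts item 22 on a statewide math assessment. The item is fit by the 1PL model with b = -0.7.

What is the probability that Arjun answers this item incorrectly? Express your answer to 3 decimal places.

0.154

P(θ) = 1 / (1 + exp(−(θ − b)))
Exponent: (1.0 − (-0.7)) = 1.7000
1/(1 + e^{-1.7000}) = 0.8455
P = 0.8455
P(incorrect) = 1 − 0.8455 = 0.1545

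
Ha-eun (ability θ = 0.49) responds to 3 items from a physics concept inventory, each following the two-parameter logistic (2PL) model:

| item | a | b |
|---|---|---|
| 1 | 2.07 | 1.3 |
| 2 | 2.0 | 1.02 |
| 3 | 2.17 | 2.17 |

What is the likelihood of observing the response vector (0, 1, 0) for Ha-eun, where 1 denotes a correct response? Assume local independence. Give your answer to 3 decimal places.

P(θ) = 1 / (1 + exp(−a(θ − b)))
P_1 = 1/(1+e^{1.6767}) = 0.1575
P_2 = 1/(1+e^{1.0600}) = 0.2573
P_3 = 1/(1+e^{3.6456}) = 0.0254
L = (1−P_1) × P_2 × (1−P_3) = 0.8425 × 0.2573 × 0.9746 = 0.21126

0.211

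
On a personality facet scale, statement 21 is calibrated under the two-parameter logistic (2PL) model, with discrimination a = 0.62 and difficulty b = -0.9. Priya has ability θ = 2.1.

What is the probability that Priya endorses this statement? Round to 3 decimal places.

0.865

P(θ) = 1 / (1 + exp(−a(θ − b)))
Exponent: 0.62 × (2.1 − (-0.9)) = 1.8600
1/(1 + e^{-1.8600}) = 0.8653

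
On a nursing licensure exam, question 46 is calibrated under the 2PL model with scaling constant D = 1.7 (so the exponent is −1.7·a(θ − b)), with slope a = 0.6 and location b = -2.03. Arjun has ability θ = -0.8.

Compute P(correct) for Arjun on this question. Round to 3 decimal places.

P(θ) = 1 / (1 + exp(−D·a(θ − b)))
Exponent: 1.7 × 0.6 × (-0.8 − (-2.03)) = 1.2546
1/(1 + e^{-1.2546}) = 0.7781
P = 0.7781

0.778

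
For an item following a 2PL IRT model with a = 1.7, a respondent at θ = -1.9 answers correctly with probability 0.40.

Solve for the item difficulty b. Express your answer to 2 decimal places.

P(θ) = 1 / (1 + exp(−a(θ − b)))
logit(0.40) = ln(0.40/0.60) = -0.4055
b = θ − logit/(a) = -1.9 − (-0.4055)/1.7000 = -1.6615

-1.66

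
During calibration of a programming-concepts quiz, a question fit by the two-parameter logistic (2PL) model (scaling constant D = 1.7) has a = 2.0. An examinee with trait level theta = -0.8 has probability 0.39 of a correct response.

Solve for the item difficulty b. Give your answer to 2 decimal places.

-0.67

P(theta) = 1 / (1 + exp(−D·a(theta − b)))
logit(0.39) = ln(0.39/0.61) = -0.4473
b = theta − logit/(1.7·a) = -0.8 − (-0.4473)/3.4000 = -0.6684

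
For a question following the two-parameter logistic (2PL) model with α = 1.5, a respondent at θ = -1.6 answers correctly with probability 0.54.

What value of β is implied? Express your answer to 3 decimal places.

P(θ) = 1 / (1 + exp(−α(θ − β)))
logit(0.54) = ln(0.54/0.46) = 0.1603
β = θ − logit/(α) = -1.6 − 0.1603/1.5000 = -1.7069

-1.707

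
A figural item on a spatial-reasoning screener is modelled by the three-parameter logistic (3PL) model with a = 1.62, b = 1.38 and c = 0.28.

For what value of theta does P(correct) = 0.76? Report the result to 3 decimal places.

1.808

P(theta) = c + (1 − c) · 1 / (1 + exp(−a(theta − b)))
Remove guessing floor: (0.76 − 0.28)/(1 − 0.28) = 0.6667
logit = ln(0.6667/0.3333) = 0.6931
theta = b + logit/(a) = 1.38 + 0.6931/1.6200 = 1.8079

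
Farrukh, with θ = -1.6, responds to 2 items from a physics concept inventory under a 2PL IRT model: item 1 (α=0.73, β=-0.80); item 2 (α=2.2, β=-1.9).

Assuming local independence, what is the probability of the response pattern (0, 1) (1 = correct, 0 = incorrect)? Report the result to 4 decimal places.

P(θ) = 1 / (1 + exp(−α(θ − β)))
P_1 = 1/(1+e^{0.5840}) = 0.3580
P_2 = 1/(1+e^{-0.6600}) = 0.6593
L = (1−P_1) × P_2 = 0.6420 × 0.6593 = 0.42324

0.4232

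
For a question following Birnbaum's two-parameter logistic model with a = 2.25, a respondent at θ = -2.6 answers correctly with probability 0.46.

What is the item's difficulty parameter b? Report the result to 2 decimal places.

P(θ) = 1 / (1 + exp(−a(θ − b)))
logit(0.46) = ln(0.46/0.54) = -0.1603
b = θ − logit/(a) = -2.6 − (-0.1603)/2.2500 = -2.5287

-2.53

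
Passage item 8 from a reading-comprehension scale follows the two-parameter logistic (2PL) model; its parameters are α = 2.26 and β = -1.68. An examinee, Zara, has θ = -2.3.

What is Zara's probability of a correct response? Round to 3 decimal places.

0.198

P(θ) = 1 / (1 + exp(−α(θ − β)))
Exponent: 2.26 × (-2.3 − (-1.68)) = -1.4012
1/(1 + e^{1.4012}) = 0.1976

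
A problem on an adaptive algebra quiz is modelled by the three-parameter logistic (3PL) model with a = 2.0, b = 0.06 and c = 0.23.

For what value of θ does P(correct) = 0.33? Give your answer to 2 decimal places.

P(θ) = c + (1 − c) · 1 / (1 + exp(−a(θ − b)))
Remove guessing floor: (0.33 − 0.23)/(1 − 0.23) = 0.1299
logit = ln(0.1299/0.8701) = -1.9021
θ = b + logit/(a) = 0.06 + (-1.9021)/2.0000 = -0.8911

-0.89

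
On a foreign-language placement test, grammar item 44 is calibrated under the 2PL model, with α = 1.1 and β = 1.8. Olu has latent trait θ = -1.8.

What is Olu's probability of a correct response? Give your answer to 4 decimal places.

0.0187

P(θ) = 1 / (1 + exp(−α(θ − β)))
Exponent: 1.1 × (-1.8 − 1.8) = -3.9600
1/(1 + e^{3.9600}) = 0.0187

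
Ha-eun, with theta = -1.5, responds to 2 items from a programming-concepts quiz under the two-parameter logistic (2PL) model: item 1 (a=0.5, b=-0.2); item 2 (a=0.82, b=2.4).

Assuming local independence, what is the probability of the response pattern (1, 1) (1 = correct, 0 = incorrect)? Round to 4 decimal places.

0.0135

P(theta) = 1 / (1 + exp(−a(theta − b)))
P_1 = 1/(1+e^{0.6500}) = 0.3430
P_2 = 1/(1+e^{3.1980}) = 0.0392
L = P_1 × P_2 = 0.3430 × 0.0392 = 0.01346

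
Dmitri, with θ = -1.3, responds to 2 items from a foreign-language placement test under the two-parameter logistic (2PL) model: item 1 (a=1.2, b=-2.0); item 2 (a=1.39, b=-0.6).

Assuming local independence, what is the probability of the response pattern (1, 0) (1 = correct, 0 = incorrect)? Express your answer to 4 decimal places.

P(θ) = 1 / (1 + exp(−a(θ − b)))
P_1 = 1/(1+e^{-0.8400}) = 0.6985
P_2 = 1/(1+e^{0.9730}) = 0.2743
L = P_1 × (1−P_2) = 0.6985 × 0.7257 = 0.50689

0.5069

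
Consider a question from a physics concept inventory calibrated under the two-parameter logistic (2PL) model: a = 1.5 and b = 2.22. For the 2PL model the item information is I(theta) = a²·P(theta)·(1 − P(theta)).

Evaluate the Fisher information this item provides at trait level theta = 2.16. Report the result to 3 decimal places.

0.561

P = 1/(1+e^{0.0900}) = 0.4775
P(1−P) = 0.4775 × 0.5225 = 0.2495
I = a² × P(1−P) = 1.5² × 0.2495 = 0.56136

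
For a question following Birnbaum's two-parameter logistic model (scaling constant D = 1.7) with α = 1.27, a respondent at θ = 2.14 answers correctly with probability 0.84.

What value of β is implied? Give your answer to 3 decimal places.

1.372

P(θ) = 1 / (1 + exp(−D·α(θ − β)))
logit(0.84) = ln(0.84/0.16) = 1.6582
β = θ − logit/(1.7·α) = 2.14 − 1.6582/2.1590 = 1.3719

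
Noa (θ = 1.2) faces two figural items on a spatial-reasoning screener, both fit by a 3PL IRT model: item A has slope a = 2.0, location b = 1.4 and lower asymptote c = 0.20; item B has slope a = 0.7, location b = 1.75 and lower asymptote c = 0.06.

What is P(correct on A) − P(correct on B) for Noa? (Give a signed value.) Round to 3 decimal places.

0.080

P(θ) = c + (1 − c) · 1 / (1 + exp(−a(θ − b)))
P_A = 0.5210
P_B = 0.4406
P_A − P_B = 0.0804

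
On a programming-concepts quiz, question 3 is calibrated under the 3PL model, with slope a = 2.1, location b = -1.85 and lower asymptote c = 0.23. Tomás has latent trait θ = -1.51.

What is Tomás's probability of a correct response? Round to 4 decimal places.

0.7469

P(θ) = c + (1 − c) · 1 / (1 + exp(−a(θ − b)))
Exponent: 2.1 × (-1.51 − (-1.85)) = 0.7140
1/(1 + e^{-0.7140}) = 0.6713
P = 0.23 + 0.77 × 0.6713 = 0.7469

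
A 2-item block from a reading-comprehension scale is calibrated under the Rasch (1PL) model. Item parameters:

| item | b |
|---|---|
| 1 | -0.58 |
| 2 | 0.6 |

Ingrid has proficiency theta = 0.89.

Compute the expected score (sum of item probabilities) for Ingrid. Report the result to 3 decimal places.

P(theta) = 1 / (1 + exp(−(theta − b)))
P_1 = 1/(1+e^{-1.4700}) = 0.8131
P_2 = 1/(1+e^{-0.2900}) = 0.5720
E[score] = 0.8131 + 0.5720 = 1.3851

1.385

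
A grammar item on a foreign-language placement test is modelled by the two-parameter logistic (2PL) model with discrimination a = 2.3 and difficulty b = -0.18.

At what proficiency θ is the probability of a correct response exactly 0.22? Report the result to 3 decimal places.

P(θ) = 1 / (1 + exp(−a(θ − b)))
logit = ln(0.2200/0.7800) = -1.2657
θ = b + logit/(a) = -0.18 + (-1.2657)/2.3000 = -0.7303

-0.730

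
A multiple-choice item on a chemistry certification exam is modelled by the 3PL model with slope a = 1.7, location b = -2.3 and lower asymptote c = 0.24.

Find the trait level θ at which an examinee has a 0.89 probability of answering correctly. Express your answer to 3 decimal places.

P(θ) = c + (1 − c) · 1 / (1 + exp(−a(θ − b)))
Remove guessing floor: (0.89 − 0.24)/(1 − 0.24) = 0.8553
logit = ln(0.8553/0.1447) = 1.7765
θ = b + logit/(a) = -2.3 + 1.7765/1.7000 = -1.2550

-1.255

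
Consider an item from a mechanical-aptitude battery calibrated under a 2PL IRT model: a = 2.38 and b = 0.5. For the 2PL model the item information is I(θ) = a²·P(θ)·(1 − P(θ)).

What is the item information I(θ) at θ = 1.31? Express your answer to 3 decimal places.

P = 1/(1+e^{-1.9278}) = 0.8730
P(1−P) = 0.8730 × 0.1270 = 0.1109
I = a² × P(1−P) = 2.38² × 0.1109 = 0.62799

0.628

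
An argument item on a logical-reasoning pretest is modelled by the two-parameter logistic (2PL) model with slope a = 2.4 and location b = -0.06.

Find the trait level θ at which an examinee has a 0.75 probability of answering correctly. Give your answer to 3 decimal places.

P(θ) = 1 / (1 + exp(−a(θ − b)))
logit = ln(0.7500/0.2500) = 1.0986
θ = b + logit/(a) = -0.06 + 1.0986/2.4000 = 0.3978

0.398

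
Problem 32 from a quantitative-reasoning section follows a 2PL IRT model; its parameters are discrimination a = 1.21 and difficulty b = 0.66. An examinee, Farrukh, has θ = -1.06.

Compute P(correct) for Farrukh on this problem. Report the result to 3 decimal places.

P(θ) = 1 / (1 + exp(−a(θ − b)))
Exponent: 1.21 × (-1.06 − 0.66) = -2.0812
1/(1 + e^{2.0812}) = 0.1109

0.111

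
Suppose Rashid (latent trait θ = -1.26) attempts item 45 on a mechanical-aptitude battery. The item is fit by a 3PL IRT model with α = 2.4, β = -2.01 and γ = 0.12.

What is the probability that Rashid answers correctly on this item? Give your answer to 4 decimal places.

P(θ) = γ + (1 − γ) · 1 / (1 + exp(−α(θ − β)))
Exponent: 2.4 × (-1.26 − (-2.01)) = 1.8000
1/(1 + e^{-1.8000}) = 0.8581
P = 0.12 + 0.88 × 0.8581 = 0.8752

0.8752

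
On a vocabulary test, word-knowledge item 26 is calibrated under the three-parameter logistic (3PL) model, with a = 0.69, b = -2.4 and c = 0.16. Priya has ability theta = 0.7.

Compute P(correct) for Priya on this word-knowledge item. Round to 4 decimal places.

0.9115

P(theta) = c + (1 − c) · 1 / (1 + exp(−a(theta − b)))
Exponent: 0.69 × (0.7 − (-2.4)) = 2.1390
1/(1 + e^{-2.1390}) = 0.8946
P = 0.16 + 0.84 × 0.8946 = 0.9115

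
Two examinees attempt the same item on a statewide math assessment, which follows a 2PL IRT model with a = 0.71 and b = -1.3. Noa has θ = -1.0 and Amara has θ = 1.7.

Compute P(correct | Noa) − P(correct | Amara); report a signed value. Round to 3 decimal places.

-0.341

P(θ) = 1 / (1 + exp(−a(θ − b)))
P(Noa) = 0.5530  [exponent 0.2130]
P(Amara) = 0.8938  [exponent 2.1300]
Difference = 0.5530 − 0.8938 = -0.3407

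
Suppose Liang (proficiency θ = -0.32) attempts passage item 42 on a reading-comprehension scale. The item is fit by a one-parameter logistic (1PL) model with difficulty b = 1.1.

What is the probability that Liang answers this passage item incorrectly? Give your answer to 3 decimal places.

0.805

P(θ) = 1 / (1 + exp(−(θ − b)))
Exponent: (-0.32 − 1.1) = -1.4200
1/(1 + e^{1.4200}) = 0.1947
P = 0.1947
P(incorrect) = 1 − 0.1947 = 0.8053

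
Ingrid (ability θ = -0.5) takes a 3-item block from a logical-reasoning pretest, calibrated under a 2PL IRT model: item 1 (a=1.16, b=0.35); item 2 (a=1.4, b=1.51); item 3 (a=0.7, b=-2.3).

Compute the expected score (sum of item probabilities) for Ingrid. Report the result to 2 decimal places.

1.11

P(θ) = 1 / (1 + exp(−a(θ − b)))
P_1 = 1/(1+e^{0.9860}) = 0.2717
P_2 = 1/(1+e^{2.8140}) = 0.0566
P_3 = 1/(1+e^{-1.2600}) = 0.7790
E[score] = 0.2717 + 0.0566 + 0.7790 = 1.1073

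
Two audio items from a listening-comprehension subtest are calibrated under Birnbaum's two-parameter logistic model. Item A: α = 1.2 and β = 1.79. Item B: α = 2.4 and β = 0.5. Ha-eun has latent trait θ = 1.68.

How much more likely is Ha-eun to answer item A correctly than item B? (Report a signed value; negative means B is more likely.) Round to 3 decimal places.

P(θ) = 1 / (1 + exp(−α(θ − β)))
P_A = 0.4670
P_B = 0.9444
P_A − P_B = -0.4773

-0.477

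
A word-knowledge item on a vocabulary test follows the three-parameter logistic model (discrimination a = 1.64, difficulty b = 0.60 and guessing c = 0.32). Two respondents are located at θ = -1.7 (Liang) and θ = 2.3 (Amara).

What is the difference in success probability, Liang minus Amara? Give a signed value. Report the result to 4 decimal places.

P(θ) = c + (1 − c) · 1 / (1 + exp(−a(θ − b)))
P(Liang) = 0.3353  [exponent -3.7720]
P(Amara) = 0.9606  [exponent 2.7880]
Difference = 0.3353 − 0.9606 = -0.6253

-0.6253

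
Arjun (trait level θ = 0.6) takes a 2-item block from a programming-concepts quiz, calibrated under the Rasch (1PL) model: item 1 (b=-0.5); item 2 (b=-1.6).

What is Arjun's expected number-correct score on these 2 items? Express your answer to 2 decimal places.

P(θ) = 1 / (1 + exp(−(θ − b)))
P_1 = 1/(1+e^{-1.1000}) = 0.7503
P_2 = 1/(1+e^{-2.2000}) = 0.9002
E[score] = 0.7503 + 0.9002 = 1.6505

1.65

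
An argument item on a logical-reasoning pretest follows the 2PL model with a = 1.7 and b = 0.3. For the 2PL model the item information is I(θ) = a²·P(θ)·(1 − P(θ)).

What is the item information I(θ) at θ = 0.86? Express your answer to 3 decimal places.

0.581

P = 1/(1+e^{-0.9520}) = 0.7215
P(1−P) = 0.7215 × 0.2785 = 0.2009
I = a² × P(1−P) = 1.7² × 0.2009 = 0.58069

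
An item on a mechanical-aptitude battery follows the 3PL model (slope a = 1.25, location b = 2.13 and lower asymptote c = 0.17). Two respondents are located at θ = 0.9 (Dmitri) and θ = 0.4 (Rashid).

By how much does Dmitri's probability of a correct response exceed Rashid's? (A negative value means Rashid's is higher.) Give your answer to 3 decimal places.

P(θ) = c + (1 − c) · 1 / (1 + exp(−a(θ − b)))
P(Dmitri) = 0.3168  [exponent -1.5375]
P(Rashid) = 0.2556  [exponent -2.1625]
Difference = 0.3168 − 0.2556 = 0.0612

0.061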